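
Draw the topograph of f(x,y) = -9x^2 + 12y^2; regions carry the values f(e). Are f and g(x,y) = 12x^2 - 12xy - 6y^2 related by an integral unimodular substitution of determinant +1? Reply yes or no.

D₁ = 432, D₂ = 432
river cycle of f (length 2): (-9, 18, 3), (3, 18, -9)
river cycle of g (length 2): (-6, 12, 12), (12, 12, -6)
cycles differ ⇒ inequivalent

no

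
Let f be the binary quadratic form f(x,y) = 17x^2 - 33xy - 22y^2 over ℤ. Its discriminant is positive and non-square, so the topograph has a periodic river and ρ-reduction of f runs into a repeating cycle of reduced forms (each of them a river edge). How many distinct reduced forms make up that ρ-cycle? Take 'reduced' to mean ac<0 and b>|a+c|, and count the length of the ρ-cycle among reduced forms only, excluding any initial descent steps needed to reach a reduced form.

D = 2585, ⌊√D⌋ = 50
descent: ρ → (-22,33,17)  [lands on river]
river: ρ → (17,35,-20)
river: ρ → (-20,45,7)
river: ρ → (7,39,-38)
river: ρ → (-38,37,8)
river: ρ → (8,43,-23)
river: ρ → (-23,49,2)
river: ρ → (2,47,-47)
river: ρ → (-47,47,2)
river: ρ → (2,49,-23)
river: ρ → (-23,43,8)
river: ρ → (8,37,-38)
river: ρ → (-38,39,7)
river: ρ → (7,45,-20)
river: ρ → (-20,35,17)
river: ρ → (17,33,-22)
river: ρ → (-22,11,28)
river: ρ → (28,45,-5)
river: ρ → (-5,45,28)
river: ρ → (28,11,-22)
ρ-cycle length = 20 (tail of 1 descent step not counted)

20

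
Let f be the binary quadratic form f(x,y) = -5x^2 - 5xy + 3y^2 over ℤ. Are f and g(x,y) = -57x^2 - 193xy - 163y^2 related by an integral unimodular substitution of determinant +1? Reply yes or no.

D₁ = 85, D₂ = 85
river cycle of f (length 6): (3, 5, -5), (-5, 5, 3), (3, 7, -3), (-3, 5, 5), (5, 5, -3), (-3, 7, 3)
river cycle of g (length 6): (-5, 5, 3), (3, 7, -3), (-3, 5, 5), (5, 5, -3), (-3, 7, 3), (3, 5, -5)
cycles coincide ⇒ equivalent

yes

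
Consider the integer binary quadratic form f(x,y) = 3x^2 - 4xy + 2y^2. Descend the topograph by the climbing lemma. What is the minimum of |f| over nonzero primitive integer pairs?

translate: b→2 (≡-4 mod 6), so (3,-4,2)→(3,2,1)
flip: (3,2,1)→(1,-2,3)
translate: b→0 (≡-2 mod 2), so (1,-2,3)→(1,0,2)
reduced (well bottom): (1,0,2) with a≤c, −a<b≤a
well minimum = a = 1

1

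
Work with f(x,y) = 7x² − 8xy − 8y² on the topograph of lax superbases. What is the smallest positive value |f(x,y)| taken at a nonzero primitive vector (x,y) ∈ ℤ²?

descent: ρ → (-8,8,7)  [lands on river]
river: ρ → (7,6,-9)
river: ρ → (-9,12,4)
river: ρ → (4,12,-9)
river: ρ → (-9,6,7)
river: ρ → (7,8,-8)
closes: descent 1, river 6
min |a| on river = 4

4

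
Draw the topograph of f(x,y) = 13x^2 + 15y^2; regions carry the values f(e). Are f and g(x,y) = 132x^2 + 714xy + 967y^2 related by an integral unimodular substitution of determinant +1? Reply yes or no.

D₁ = -780, D₂ = -780
f: reduced (well bottom): (13,0,15) with a≤c, −a<b≤a
g: translate: b→-78 (≡714 mod 264), so (132,714,967)→(132,-78,13)
g: flip: (132,-78,13)→(13,78,132)
g: translate: b→0 (≡78 mod 26), so (13,78,132)→(13,0,15)
g: reduced (well bottom): (13,0,15) with a≤c, −a<b≤a
reduced forms (13, 0, 15) vs (13, 0, 15) ⇒ equivalent

yes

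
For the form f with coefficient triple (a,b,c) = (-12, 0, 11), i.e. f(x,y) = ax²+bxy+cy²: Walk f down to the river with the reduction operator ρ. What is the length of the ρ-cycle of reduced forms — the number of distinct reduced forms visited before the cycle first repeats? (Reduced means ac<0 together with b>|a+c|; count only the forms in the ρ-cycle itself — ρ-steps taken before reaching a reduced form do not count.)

D = 528, ⌊√D⌋ = 22
descent: ρ → (11,22,-1)  [lands on river]
river: ρ → (-1,22,11)
ρ-cycle length = 2 (tail of 1 descent step not counted)

2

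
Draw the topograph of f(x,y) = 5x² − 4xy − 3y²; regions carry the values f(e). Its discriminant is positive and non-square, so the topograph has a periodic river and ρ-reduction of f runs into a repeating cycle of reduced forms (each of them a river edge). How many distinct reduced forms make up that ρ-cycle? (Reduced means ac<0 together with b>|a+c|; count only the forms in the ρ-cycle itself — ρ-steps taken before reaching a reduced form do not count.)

D = 76, ⌊√D⌋ = 8
descent: ρ → (-3,4,5)  [lands on river]
river: ρ → (5,6,-2)
river: ρ → (-2,6,5)
river: ρ → (5,4,-3)
river: ρ → (-3,8,1)
river: ρ → (1,8,-3)
ρ-cycle length = 6 (tail of 1 descent step not counted)

6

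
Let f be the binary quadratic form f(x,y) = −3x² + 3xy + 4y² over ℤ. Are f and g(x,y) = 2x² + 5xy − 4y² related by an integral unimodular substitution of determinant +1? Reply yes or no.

D₁ = 57, D₂ = 57
river cycle of f (length 6): (4, 5, -2), (-2, 7, 1), (1, 7, -2), (-2, 5, 4), (4, 3, -3), (-3, 3, 4)
river cycle of g (length 6): (-4, 3, 3), (3, 3, -4), (-4, 5, 2), (2, 7, -1), (-1, 7, 2), (2, 5, -4)
cycles differ ⇒ inequivalent

no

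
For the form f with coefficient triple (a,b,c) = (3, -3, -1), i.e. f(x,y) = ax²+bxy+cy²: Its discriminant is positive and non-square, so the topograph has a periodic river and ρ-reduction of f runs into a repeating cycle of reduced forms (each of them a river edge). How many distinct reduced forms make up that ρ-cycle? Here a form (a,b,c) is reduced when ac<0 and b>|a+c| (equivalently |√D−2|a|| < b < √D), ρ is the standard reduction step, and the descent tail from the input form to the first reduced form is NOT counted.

D = 21, ⌊√D⌋ = 4
descent: ρ → (-1,3,3)  [lands on river]
river: ρ → (3,3,-1)
ρ-cycle length = 2 (tail of 1 descent step not counted)

2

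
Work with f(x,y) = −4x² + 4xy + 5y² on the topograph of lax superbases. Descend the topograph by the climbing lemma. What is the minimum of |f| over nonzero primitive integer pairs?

river: ρ → (5,6,-3)
river: ρ → (-3,6,5)
river: ρ → (5,4,-4)
river: ρ → (-4,4,5)
closes: descent 0, river 4
min |a| on river = 3

3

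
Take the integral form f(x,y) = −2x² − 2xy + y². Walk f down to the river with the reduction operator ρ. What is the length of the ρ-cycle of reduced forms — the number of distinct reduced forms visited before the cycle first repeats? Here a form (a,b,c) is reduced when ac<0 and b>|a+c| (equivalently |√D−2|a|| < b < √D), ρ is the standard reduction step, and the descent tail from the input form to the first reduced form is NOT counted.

D = 12, ⌊√D⌋ = 3
descent: ρ → (1,2,-2)  [lands on river]
river: ρ → (-2,2,1)
ρ-cycle length = 2 (tail of 1 descent step not counted)

2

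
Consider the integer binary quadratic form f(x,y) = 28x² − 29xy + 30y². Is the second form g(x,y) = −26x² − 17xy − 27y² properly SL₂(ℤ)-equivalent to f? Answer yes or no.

D₁ = -2519, D₂ = -2519
f: translate: b→27 (≡-29 mod 56), so (28,-29,30)→(28,27,29)
f: reduced (well bottom): (28,27,29) with a≤c, −a<b≤a
g is negative-definite; reduce −g:
−g: reduced (well bottom): (26,17,27) with a≤c, −a<b≤a
flip sign back: reduced form of g is (-26,-17,-27)
reduced forms (28, 27, 29) vs (-26, -17, -27) ⇒ inequivalent

no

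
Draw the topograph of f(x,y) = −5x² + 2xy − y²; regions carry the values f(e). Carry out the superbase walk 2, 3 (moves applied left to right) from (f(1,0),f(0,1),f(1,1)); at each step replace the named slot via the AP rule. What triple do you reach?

start (-5,-1,-4) = (f(1,0),f(0,1),f(1,1))
replace slot 2: 2·((-5)+(-4)) − (-1) = -17 → (-5,-17,-4)
replace slot 3: 2·((-5)+(-17)) − (-4) = -40 → (-5,-17,-40)

-5,-17,-40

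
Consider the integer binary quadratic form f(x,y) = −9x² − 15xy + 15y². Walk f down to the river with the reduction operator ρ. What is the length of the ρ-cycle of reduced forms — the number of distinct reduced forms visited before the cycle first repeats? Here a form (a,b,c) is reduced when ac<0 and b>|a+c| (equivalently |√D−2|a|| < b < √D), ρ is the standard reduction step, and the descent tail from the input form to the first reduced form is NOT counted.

D = 765, ⌊√D⌋ = 27
descent: ρ → (15,15,-9)  [lands on river]
river: ρ → (-9,21,9)
river: ρ → (9,15,-15)
river: ρ → (-15,15,9)
river: ρ → (9,21,-9)
river: ρ → (-9,15,15)
ρ-cycle length = 6 (tail of 1 descent step not counted)

6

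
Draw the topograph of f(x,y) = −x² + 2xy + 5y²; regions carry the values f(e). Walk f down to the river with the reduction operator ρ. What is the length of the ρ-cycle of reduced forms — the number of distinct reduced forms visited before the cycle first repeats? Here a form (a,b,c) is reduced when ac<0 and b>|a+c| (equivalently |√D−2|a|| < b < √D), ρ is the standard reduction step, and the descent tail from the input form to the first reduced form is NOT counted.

D = 24, ⌊√D⌋ = 4
descent: ρ → (5,-2,-1)
descent: ρ → (-1,4,2)  [lands on river]
river: ρ → (2,4,-1)
ρ-cycle length = 2 (tail of 2 descent steps not counted)

2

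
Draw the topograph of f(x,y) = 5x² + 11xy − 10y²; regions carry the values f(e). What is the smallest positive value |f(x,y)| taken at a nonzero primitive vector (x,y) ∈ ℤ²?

river: ρ → (-10,9,6)
river: ρ → (6,15,-4)
river: ρ → (-4,17,2)
river: ρ → (2,15,-12)
river: ρ → (-12,9,5)
river: ρ → (5,11,-10)
closes: descent 0, river 6
min |a| on river = 2

2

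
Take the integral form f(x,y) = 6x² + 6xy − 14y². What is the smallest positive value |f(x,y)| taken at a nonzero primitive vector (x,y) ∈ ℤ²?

descent: ρ → (-14,-6,6)
descent: ρ → (6,18,-2)  [lands on river]
river: ρ → (-2,18,6)
closes: descent 2, river 2
min |a| on river = 2

2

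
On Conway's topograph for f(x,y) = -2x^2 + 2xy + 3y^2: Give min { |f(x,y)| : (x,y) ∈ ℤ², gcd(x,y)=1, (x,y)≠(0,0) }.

river: ρ → (3,4,-1)
river: ρ → (-1,4,3)
river: ρ → (3,2,-2)
river: ρ → (-2,2,3)
closes: descent 0, river 4
min |a| on river = 1

1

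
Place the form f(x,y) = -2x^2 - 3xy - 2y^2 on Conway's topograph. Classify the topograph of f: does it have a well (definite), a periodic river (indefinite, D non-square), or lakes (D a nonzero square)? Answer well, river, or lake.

D = b²−4ac = (-3)² − 4·(-2)·(-2) = -7
D < 0 ⇒ definite ⇒ every region one sign ⇒ single well

well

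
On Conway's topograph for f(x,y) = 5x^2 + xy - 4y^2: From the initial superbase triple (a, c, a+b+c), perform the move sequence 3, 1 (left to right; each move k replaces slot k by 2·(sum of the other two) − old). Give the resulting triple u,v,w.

start (5,-4,2) = (f(1,0),f(0,1),f(1,1))
replace slot 3: 2·(5+(-4)) − 2 = 0 → (5,-4,0)
replace slot 1: 2·((-4)+0) − 5 = -13 → (-13,-4,0)

-13,-4,0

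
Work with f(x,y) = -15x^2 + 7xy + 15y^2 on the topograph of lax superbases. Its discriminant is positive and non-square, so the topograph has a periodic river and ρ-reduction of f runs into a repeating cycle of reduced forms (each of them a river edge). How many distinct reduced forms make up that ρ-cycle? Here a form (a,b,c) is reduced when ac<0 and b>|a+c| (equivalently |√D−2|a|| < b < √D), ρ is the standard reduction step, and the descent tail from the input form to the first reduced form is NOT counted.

D = 949, ⌊√D⌋ = 30
river: ρ → (15,23,-7)
river: ρ → (-7,19,21)
river: ρ → (21,23,-5)
river: ρ → (-5,27,11)
river: ρ → (11,17,-15)
river: ρ → (-15,13,13)
river: ρ → (13,13,-15)
river: ρ → (-15,17,11)
river: ρ → (11,27,-5)
river: ρ → (-5,23,21)
river: ρ → (21,19,-7)
river: ρ → (-7,23,15)
river: ρ → (15,7,-15)
river: ρ → (-15,23,7)
river: ρ → (7,19,-21)
river: ρ → (-21,23,5)
river: ρ → (5,27,-11)
river: ρ → (-11,17,15)
river: ρ → (15,13,-13)
river: ρ → (-13,13,15)
river: ρ → (15,17,-11)
river: ρ → (-11,27,5)
river: ρ → (5,23,-21)
river: ρ → (-21,19,7)
river: ρ → (7,23,-15)
river: ρ → (-15,7,15)
ρ-cycle length = 26 (tail of 0 descent steps not counted)

26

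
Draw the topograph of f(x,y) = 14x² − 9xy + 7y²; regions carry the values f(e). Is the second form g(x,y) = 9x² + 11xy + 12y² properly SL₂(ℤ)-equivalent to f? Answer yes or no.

D₁ = -311, D₂ = -311
f: flip: (14,-9,7)→(7,9,14)
f: translate: b→-5 (≡9 mod 14), so (7,9,14)→(7,-5,12)
f: reduced (well bottom): (7,-5,12) with a≤c, −a<b≤a
g: translate: b→-7 (≡11 mod 18), so (9,11,12)→(9,-7,10)
g: reduced (well bottom): (9,-7,10) with a≤c, −a<b≤a
reduced forms (7, -5, 12) vs (9, -7, 10) ⇒ inequivalent

no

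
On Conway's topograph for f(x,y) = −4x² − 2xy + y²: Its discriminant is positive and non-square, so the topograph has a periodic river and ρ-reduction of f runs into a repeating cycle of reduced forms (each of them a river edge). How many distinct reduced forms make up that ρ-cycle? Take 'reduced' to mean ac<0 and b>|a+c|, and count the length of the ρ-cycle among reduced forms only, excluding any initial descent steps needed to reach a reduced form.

D = 20, ⌊√D⌋ = 4
descent: ρ → (1,4,-1)  [lands on river]
river: ρ → (-1,4,1)
ρ-cycle length = 2 (tail of 1 descent step not counted)

2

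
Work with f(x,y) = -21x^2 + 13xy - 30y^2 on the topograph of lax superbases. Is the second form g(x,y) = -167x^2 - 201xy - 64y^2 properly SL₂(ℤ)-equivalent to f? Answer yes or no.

D₁ = -2351, D₂ = -2351
f is negative-definite; reduce −f:
−f: reduced (well bottom): (21,-13,30) with a≤c, −a<b≤a
flip sign back: reduced form of f is (-21,13,-30)
g is negative-definite; reduce −g:
−g: translate: b→-133 (≡201 mod 334), so (167,201,64)→(167,-133,30)
−g: flip: (167,-133,30)→(30,133,167)
−g: translate: b→13 (≡133 mod 60), so (30,133,167)→(30,13,21)
−g: flip: (30,13,21)→(21,-13,30)
−g: reduced (well bottom): (21,-13,30) with a≤c, −a<b≤a
flip sign back: reduced form of g is (-21,13,-30)
reduced forms (-21, 13, -30) vs (-21, 13, -30) ⇒ equivalent

yes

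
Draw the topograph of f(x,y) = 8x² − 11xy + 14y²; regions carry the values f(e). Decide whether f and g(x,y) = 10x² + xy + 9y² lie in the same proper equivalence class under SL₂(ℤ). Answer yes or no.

D₁ = -327, D₂ = -359
discriminants differ ⇒ not SL₂(ℤ)-equivalent

no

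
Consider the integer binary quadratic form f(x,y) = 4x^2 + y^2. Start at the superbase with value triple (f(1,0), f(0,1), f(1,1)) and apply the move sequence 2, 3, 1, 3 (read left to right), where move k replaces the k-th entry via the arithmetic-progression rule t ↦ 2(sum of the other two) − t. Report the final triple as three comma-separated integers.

start (4,1,5) = (f(1,0),f(0,1),f(1,1))
replace slot 2: 2·(4+5) − 1 = 17 → (4,17,5)
replace slot 3: 2·(4+17) − 5 = 37 → (4,17,37)
replace slot 1: 2·(17+37) − 4 = 104 → (104,17,37)
replace slot 3: 2·(104+17) − 37 = 205 → (104,17,205)

104,17,205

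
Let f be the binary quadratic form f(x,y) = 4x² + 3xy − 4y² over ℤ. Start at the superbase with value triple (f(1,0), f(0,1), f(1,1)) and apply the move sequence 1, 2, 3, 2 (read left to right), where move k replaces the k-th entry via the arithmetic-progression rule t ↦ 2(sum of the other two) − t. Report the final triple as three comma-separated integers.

start (4,-4,3) = (f(1,0),f(0,1),f(1,1))
replace slot 1: 2·((-4)+3) − 4 = -6 → (-6,-4,3)
replace slot 2: 2·((-6)+3) − (-4) = -2 → (-6,-2,3)
replace slot 3: 2·((-6)+(-2)) − 3 = -19 → (-6,-2,-19)
replace slot 2: 2·((-6)+(-19)) − (-2) = -48 → (-6,-48,-19)

-6,-48,-19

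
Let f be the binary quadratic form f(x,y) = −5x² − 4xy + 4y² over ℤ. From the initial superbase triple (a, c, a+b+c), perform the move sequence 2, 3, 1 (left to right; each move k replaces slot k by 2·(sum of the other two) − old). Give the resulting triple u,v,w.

start (-5,4,-5) = (f(1,0),f(0,1),f(1,1))
replace slot 2: 2·((-5)+(-5)) − 4 = -24 → (-5,-24,-5)
replace slot 3: 2·((-5)+(-24)) − (-5) = -53 → (-5,-24,-53)
replace slot 1: 2·((-24)+(-53)) − (-5) = -149 → (-149,-24,-53)

-149,-24,-53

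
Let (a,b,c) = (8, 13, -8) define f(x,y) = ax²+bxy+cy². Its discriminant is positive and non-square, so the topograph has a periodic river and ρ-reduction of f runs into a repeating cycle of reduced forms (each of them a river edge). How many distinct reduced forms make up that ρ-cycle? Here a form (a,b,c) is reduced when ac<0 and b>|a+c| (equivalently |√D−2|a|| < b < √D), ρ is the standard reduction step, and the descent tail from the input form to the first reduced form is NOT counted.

D = 425, ⌊√D⌋ = 20
river: ρ → (-8,19,2)
river: ρ → (2,17,-17)
river: ρ → (-17,17,2)
river: ρ → (2,19,-8)
river: ρ → (-8,13,8)
river: ρ → (8,19,-2)
river: ρ → (-2,17,17)
river: ρ → (17,17,-2)
river: ρ → (-2,19,8)
river: ρ → (8,13,-8)
ρ-cycle length = 10 (tail of 0 descent steps not counted)

10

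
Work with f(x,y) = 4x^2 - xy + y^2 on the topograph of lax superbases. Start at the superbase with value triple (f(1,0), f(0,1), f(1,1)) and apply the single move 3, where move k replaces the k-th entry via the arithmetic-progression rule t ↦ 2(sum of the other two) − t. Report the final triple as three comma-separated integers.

start (4,1,4) = (f(1,0),f(0,1),f(1,1))
replace slot 3: 2·(4+1) − 4 = 6 → (4,1,6)

4,1,6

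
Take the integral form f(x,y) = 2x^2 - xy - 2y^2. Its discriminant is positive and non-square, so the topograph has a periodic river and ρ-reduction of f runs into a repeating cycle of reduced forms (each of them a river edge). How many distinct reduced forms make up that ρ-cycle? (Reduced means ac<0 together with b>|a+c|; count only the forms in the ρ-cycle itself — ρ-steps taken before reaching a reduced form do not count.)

D = 17, ⌊√D⌋ = 4
descent: ρ → (-2,1,2)  [lands on river]
river: ρ → (2,3,-1)
river: ρ → (-1,3,2)
river: ρ → (2,1,-2)
river: ρ → (-2,3,1)
river: ρ → (1,3,-2)
ρ-cycle length = 6 (tail of 1 descent step not counted)

6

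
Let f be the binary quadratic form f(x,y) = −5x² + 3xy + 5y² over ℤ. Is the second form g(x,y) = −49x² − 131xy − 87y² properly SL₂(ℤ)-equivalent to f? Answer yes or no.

D₁ = 109, D₂ = 109
river cycle of f (length 14): (5, 7, -3), (-3, 5, 7), (7, 9, -1), (-1, 9, 7), (7, 5, -3), (-3, 7, 5), (5, 3, -5), (-5, 7, 3), (3, 5, -7), (-7, 9, 1), … (4 more)
river cycle of g (length 14): (-5, 3, 5), (5, 7, -3), (-3, 5, 7), (7, 9, -1), (-1, 9, 7), (7, 5, -3), (-3, 7, 5), (5, 3, -5), (-5, 7, 3), (3, 5, -7), … (4 more)
cycles coincide ⇒ equivalent

yes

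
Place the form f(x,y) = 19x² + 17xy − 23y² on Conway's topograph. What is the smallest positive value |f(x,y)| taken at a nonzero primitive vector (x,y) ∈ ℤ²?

river: ρ → (-23,29,13)
river: ρ → (13,23,-29)
river: ρ → (-29,35,7)
river: ρ → (7,35,-29)
river: ρ → (-29,23,13)
river: ρ → (13,29,-23)
river: ρ → (-23,17,19)
river: ρ → (19,21,-21)
river: ρ → (-21,21,19)
river: ρ → (19,17,-23)
closes: descent 0, river 10
min |a| on river = 7

7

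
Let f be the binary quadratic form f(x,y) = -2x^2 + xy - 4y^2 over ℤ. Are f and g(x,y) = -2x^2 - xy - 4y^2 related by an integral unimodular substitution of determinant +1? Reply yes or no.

D₁ = -31, D₂ = -31
f is negative-definite; reduce −f:
−f: reduced (well bottom): (2,-1,4) with a≤c, −a<b≤a
flip sign back: reduced form of f is (-2,1,-4)
g is negative-definite; reduce −g:
−g: reduced (well bottom): (2,1,4) with a≤c, −a<b≤a
flip sign back: reduced form of g is (-2,-1,-4)
reduced forms (-2, 1, -4) vs (-2, -1, -4) ⇒ inequivalent

no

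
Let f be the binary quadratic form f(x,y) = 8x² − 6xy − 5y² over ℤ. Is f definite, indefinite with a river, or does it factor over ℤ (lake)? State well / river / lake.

D = b²−4ac = (-6)² − 4·8·(-5) = 196
D = 14² is a perfect square ⇒ form factors over ℤ ⇒ lakes

lake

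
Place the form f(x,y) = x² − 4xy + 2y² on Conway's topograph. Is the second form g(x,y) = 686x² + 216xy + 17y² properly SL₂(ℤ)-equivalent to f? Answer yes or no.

D₁ = 8, D₂ = 8
river cycle of f (length 2): (-1, 2, 1), (1, 2, -1)
river cycle of g (length 2): (-1, 2, 1), (1, 2, -1)
cycles coincide ⇒ equivalent

yes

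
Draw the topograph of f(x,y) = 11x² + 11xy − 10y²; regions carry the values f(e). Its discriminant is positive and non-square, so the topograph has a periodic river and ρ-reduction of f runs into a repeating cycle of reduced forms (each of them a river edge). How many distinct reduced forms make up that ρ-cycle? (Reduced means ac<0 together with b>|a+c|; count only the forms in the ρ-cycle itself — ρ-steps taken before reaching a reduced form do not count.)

D = 561, ⌊√D⌋ = 23
river: ρ → (-10,9,12)
river: ρ → (12,15,-7)
river: ρ → (-7,13,14)
river: ρ → (14,15,-6)
river: ρ → (-6,21,5)
river: ρ → (5,19,-10)
river: ρ → (-10,21,3)
river: ρ → (3,21,-10)
river: ρ → (-10,19,5)
river: ρ → (5,21,-6)
river: ρ → (-6,15,14)
river: ρ → (14,13,-7)
river: ρ → (-7,15,12)
river: ρ → (12,9,-10)
river: ρ → (-10,11,11)
river: ρ → (11,11,-10)
ρ-cycle length = 16 (tail of 0 descent steps not counted)

16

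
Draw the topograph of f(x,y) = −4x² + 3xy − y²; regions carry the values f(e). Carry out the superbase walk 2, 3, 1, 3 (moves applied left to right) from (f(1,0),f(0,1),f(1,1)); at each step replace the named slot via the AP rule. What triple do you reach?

start (-4,-1,-2) = (f(1,0),f(0,1),f(1,1))
replace slot 2: 2·((-4)+(-2)) − (-1) = -11 → (-4,-11,-2)
replace slot 3: 2·((-4)+(-11)) − (-2) = -28 → (-4,-11,-28)
replace slot 1: 2·((-11)+(-28)) − (-4) = -74 → (-74,-11,-28)
replace slot 3: 2·((-74)+(-11)) − (-28) = -142 → (-74,-11,-142)

-74,-11,-142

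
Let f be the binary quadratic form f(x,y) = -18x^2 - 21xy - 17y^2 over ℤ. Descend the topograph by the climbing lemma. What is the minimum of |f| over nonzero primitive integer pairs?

translate: b→-15 (≡21 mod 36), so (18,21,17)→(18,-15,14)
flip: (18,-15,14)→(14,15,18)
translate: b→-13 (≡15 mod 28), so (14,15,18)→(14,-13,17)
reduced (well bottom): (14,-13,17) with a≤c, −a<b≤a
well minimum |f| = |-14| = 14 (negative-definite)

14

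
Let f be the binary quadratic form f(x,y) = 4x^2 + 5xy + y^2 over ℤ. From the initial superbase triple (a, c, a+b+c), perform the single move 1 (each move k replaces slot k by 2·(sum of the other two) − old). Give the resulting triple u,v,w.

start (4,1,10) = (f(1,0),f(0,1),f(1,1))
replace slot 1: 2·(1+10) − 4 = 18 → (18,1,10)

18,1,10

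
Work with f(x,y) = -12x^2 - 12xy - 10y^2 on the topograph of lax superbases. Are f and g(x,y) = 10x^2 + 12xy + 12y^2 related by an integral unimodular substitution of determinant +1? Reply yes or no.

D₁ = -336, D₂ = -336
f is negative-definite; reduce −f:
−f: flip: (12,12,10)→(10,-12,12)
−f: translate: b→8 (≡-12 mod 20), so (10,-12,12)→(10,8,10)
−f: reduced (well bottom): (10,8,10) with a≤c, −a<b≤a
flip sign back: reduced form of f is (-10,-8,-10)
g: translate: b→-8 (≡12 mod 20), so (10,12,12)→(10,-8,10)
g: flip: (10,-8,10)→(10,8,10)
g: reduced (well bottom): (10,8,10) with a≤c, −a<b≤a
reduced forms (-10, -8, -10) vs (10, 8, 10) ⇒ inequivalent

no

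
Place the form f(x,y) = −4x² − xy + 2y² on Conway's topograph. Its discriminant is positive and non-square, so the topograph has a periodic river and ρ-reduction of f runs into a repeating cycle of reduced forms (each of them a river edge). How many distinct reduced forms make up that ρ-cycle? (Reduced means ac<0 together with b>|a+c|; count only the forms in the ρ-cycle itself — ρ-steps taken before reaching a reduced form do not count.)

D = 33, ⌊√D⌋ = 5
descent: ρ → (2,5,-1)  [lands on river]
river: ρ → (-1,5,2)
river: ρ → (2,3,-3)
river: ρ → (-3,3,2)
ρ-cycle length = 4 (tail of 1 descent step not counted)

4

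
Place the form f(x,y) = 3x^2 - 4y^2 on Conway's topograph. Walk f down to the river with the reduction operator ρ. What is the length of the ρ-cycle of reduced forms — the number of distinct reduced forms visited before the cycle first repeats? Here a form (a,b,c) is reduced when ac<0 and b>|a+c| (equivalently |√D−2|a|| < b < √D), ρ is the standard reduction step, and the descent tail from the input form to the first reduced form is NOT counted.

D = 48, ⌊√D⌋ = 6
descent: ρ → (-4,0,3)
descent: ρ → (3,6,-1)  [lands on river]
river: ρ → (-1,6,3)
ρ-cycle length = 2 (tail of 2 descent steps not counted)

2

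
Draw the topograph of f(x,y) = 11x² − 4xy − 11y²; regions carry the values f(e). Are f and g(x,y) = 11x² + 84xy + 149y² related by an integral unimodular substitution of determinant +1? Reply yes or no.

D₁ = 500, D₂ = 500
river cycle of f (length 10): (-11, 4, 11), (11, 18, -4), (-4, 22, 1), (1, 22, -4), (-4, 18, 11), (11, 4, -11), (-11, 18, 4), (4, 22, -1), (-1, 22, 4), (4, 18, -11)
river cycle of g (length 10): (11, 18, -4), (-4, 22, 1), (1, 22, -4), (-4, 18, 11), (11, 4, -11), (-11, 18, 4), (4, 22, -1), (-1, 22, 4), (4, 18, -11), (-11, 4, 11)
cycles coincide ⇒ equivalent

yes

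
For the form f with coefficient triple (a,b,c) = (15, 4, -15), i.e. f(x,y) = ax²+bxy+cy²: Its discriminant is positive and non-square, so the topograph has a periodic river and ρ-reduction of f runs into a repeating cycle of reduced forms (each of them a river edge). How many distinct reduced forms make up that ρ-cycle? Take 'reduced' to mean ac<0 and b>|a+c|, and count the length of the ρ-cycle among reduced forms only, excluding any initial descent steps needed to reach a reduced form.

D = 916, ⌊√D⌋ = 30
river: ρ → (-15,26,4)
river: ρ → (4,30,-1)
river: ρ → (-1,30,4)
river: ρ → (4,26,-15)
river: ρ → (-15,4,15)
river: ρ → (15,26,-4)
river: ρ → (-4,30,1)
river: ρ → (1,30,-4)
river: ρ → (-4,26,15)
river: ρ → (15,4,-15)
ρ-cycle length = 10 (tail of 0 descent steps not counted)

10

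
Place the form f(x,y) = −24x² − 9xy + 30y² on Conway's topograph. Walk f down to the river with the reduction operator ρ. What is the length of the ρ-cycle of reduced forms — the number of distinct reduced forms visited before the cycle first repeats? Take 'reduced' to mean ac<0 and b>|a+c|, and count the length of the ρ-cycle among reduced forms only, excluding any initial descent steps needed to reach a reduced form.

D = 2961, ⌊√D⌋ = 54
descent: ρ → (30,9,-24)  [lands on river]
river: ρ → (-24,39,15)
river: ρ → (15,51,-6)
river: ρ → (-6,45,39)
river: ρ → (39,33,-12)
river: ρ → (-12,39,30)
river: ρ → (30,21,-21)
river: ρ → (-21,21,30)
river: ρ → (30,39,-12)
river: ρ → (-12,33,39)
river: ρ → (39,45,-6)
river: ρ → (-6,51,15)
river: ρ → (15,39,-24)
river: ρ → (-24,9,30)
river: ρ → (30,51,-3)
river: ρ → (-3,51,30)
ρ-cycle length = 16 (tail of 1 descent step not counted)

16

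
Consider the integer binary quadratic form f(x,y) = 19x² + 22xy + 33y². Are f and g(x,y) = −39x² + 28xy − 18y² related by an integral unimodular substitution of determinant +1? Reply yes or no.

D₁ = -2024, D₂ = -2024
f: translate: b→-16 (≡22 mod 38), so (19,22,33)→(19,-16,30)
f: reduced (well bottom): (19,-16,30) with a≤c, −a<b≤a
g is negative-definite; reduce −g:
−g: flip: (39,-28,18)→(18,28,39)
−g: translate: b→-8 (≡28 mod 36), so (18,28,39)→(18,-8,29)
−g: reduced (well bottom): (18,-8,29) with a≤c, −a<b≤a
flip sign back: reduced form of g is (-18,8,-29)
reduced forms (19, -16, 30) vs (-18, 8, -29) ⇒ inequivalent

no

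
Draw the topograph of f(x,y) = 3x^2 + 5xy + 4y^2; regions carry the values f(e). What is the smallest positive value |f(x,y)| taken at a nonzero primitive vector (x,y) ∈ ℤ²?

translate: b→-1 (≡5 mod 6), so (3,5,4)→(3,-1,2)
flip: (3,-1,2)→(2,1,3)
reduced (well bottom): (2,1,3) with a≤c, −a<b≤a
well minimum = a = 2

2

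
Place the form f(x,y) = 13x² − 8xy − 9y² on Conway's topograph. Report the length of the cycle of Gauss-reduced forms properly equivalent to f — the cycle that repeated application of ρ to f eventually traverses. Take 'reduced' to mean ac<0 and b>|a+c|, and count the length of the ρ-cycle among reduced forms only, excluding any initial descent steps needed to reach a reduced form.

D = 532, ⌊√D⌋ = 23
descent: ρ → (-9,8,13)  [lands on river]
river: ρ → (13,18,-4)
river: ρ → (-4,22,3)
river: ρ → (3,20,-11)
river: ρ → (-11,2,12)
river: ρ → (12,22,-1)
river: ρ → (-1,22,12)
river: ρ → (12,2,-11)
river: ρ → (-11,20,3)
river: ρ → (3,22,-4)
river: ρ → (-4,18,13)
river: ρ → (13,8,-9)
river: ρ → (-9,10,12)
river: ρ → (12,14,-7)
river: ρ → (-7,14,12)
river: ρ → (12,10,-9)
ρ-cycle length = 16 (tail of 1 descent step not counted)

16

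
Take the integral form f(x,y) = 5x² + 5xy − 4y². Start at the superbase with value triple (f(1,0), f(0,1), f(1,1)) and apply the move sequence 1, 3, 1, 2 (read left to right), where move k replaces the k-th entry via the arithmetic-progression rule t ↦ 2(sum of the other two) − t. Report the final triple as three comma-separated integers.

start (5,-4,6) = (f(1,0),f(0,1),f(1,1))
replace slot 1: 2·((-4)+6) − 5 = -1 → (-1,-4,6)
replace slot 3: 2·((-1)+(-4)) − 6 = -16 → (-1,-4,-16)
replace slot 1: 2·((-4)+(-16)) − (-1) = -39 → (-39,-4,-16)
replace slot 2: 2·((-39)+(-16)) − (-4) = -106 → (-39,-106,-16)

-39,-106,-16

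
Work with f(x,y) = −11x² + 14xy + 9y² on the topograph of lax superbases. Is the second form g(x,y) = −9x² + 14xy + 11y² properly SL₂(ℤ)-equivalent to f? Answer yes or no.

D₁ = 592, D₂ = 592
river cycle of f (length 6): (9, 22, -3), (-3, 20, 16), (16, 12, -7), (-7, 16, 12), (12, 8, -11), (-11, 14, 9)
river cycle of g (length 6): (11, 8, -12), (-12, 16, 7), (7, 12, -16), (-16, 20, 3), (3, 22, -9), (-9, 14, 11)
cycles differ ⇒ inequivalent

no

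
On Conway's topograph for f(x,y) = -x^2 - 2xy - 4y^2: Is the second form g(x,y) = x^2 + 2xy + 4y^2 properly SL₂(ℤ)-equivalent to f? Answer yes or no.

D₁ = -12, D₂ = -12
f is negative-definite; reduce −f:
−f: translate: b→0 (≡2 mod 2), so (1,2,4)→(1,0,3)
−f: reduced (well bottom): (1,0,3) with a≤c, −a<b≤a
flip sign back: reduced form of f is (-1,0,-3)
g: translate: b→0 (≡2 mod 2), so (1,2,4)→(1,0,3)
g: reduced (well bottom): (1,0,3) with a≤c, −a<b≤a
reduced forms (-1, 0, -3) vs (1, 0, 3) ⇒ inequivalent

no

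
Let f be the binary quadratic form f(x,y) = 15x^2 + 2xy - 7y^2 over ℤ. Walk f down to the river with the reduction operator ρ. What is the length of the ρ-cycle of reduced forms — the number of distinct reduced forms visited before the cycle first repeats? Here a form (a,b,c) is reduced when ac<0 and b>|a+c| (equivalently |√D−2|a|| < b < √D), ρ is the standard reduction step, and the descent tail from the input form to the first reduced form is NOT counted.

D = 424, ⌊√D⌋ = 20
descent: ρ → (-7,12,10)  [lands on river]
river: ρ → (10,8,-9)
river: ρ → (-9,10,9)
river: ρ → (9,8,-10)
river: ρ → (-10,12,7)
river: ρ → (7,16,-6)
river: ρ → (-6,20,1)
river: ρ → (1,20,-6)
river: ρ → (-6,16,7)
river: ρ → (7,12,-10)
river: ρ → (-10,8,9)
river: ρ → (9,10,-9)
river: ρ → (-9,8,10)
river: ρ → (10,12,-7)
river: ρ → (-7,16,6)
river: ρ → (6,20,-1)
river: ρ → (-1,20,6)
river: ρ → (6,16,-7)
ρ-cycle length = 18 (tail of 1 descent step not counted)

18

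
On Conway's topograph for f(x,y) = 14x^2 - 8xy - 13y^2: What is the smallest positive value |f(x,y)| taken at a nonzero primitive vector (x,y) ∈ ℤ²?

descent: ρ → (-13,8,14)  [lands on river]
river: ρ → (14,20,-7)
river: ρ → (-7,22,11)
river: ρ → (11,22,-7)
river: ρ → (-7,20,14)
river: ρ → (14,8,-13)
river: ρ → (-13,18,9)
river: ρ → (9,18,-13)
closes: descent 1, river 8
min |a| on river = 7

7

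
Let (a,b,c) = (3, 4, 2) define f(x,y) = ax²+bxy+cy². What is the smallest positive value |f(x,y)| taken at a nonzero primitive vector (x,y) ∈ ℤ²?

translate: b→-2 (≡4 mod 6), so (3,4,2)→(3,-2,1)
flip: (3,-2,1)→(1,2,3)
translate: b→0 (≡2 mod 2), so (1,2,3)→(1,0,2)
reduced (well bottom): (1,0,2) with a≤c, −a<b≤a
well minimum = a = 1

1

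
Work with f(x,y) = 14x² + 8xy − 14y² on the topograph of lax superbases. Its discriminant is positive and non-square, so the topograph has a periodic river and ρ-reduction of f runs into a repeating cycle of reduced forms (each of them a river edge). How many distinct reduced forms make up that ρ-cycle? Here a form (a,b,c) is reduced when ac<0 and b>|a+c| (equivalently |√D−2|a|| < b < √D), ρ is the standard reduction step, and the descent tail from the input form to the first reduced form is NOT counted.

D = 848, ⌊√D⌋ = 29
river: ρ → (-14,20,8)
river: ρ → (8,28,-2)
river: ρ → (-2,28,8)
river: ρ → (8,20,-14)
river: ρ → (-14,8,14)
river: ρ → (14,20,-8)
river: ρ → (-8,28,2)
river: ρ → (2,28,-8)
river: ρ → (-8,20,14)
river: ρ → (14,8,-14)
ρ-cycle length = 10 (tail of 0 descent steps not counted)

10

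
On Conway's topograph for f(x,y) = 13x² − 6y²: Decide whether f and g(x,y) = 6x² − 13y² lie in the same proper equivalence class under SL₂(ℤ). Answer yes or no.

D₁ = 312, D₂ = 312
river cycle of f (length 4): (-6, 12, 7), (7, 16, -2), (-2, 16, 7), (7, 12, -6)
river cycle of g (length 4): (6, 12, -7), (-7, 16, 2), (2, 16, -7), (-7, 12, 6)
cycles differ ⇒ inequivalent

no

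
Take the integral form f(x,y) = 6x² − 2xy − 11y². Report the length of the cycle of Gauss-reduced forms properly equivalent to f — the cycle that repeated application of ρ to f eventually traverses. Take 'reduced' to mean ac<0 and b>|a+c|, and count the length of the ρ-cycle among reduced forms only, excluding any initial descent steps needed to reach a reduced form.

D = 268, ⌊√D⌋ = 16
descent: ρ → (-11,2,6)
descent: ρ → (6,10,-7)  [lands on river]
river: ρ → (-7,4,9)
river: ρ → (9,14,-2)
river: ρ → (-2,14,9)
river: ρ → (9,4,-7)
river: ρ → (-7,10,6)
river: ρ → (6,14,-3)
river: ρ → (-3,16,1)
river: ρ → (1,16,-3)
river: ρ → (-3,14,6)
ρ-cycle length = 10 (tail of 2 descent steps not counted)

10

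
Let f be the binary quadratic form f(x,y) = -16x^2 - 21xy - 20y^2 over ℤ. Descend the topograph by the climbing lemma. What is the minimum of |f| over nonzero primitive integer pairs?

translate: b→-11 (≡21 mod 32), so (16,21,20)→(16,-11,15)
flip: (16,-11,15)→(15,11,16)
reduced (well bottom): (15,11,16) with a≤c, −a<b≤a
well minimum |f| = |-15| = 15 (negative-definite)

15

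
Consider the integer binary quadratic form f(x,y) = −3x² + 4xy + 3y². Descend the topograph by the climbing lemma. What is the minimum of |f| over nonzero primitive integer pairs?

river: ρ → (3,2,-4)
river: ρ → (-4,6,1)
river: ρ → (1,6,-4)
river: ρ → (-4,2,3)
river: ρ → (3,4,-3)
river: ρ → (-3,2,4)
river: ρ → (4,6,-1)
river: ρ → (-1,6,4)
river: ρ → (4,2,-3)
river: ρ → (-3,4,3)
closes: descent 0, river 10
min |a| on river = 1

1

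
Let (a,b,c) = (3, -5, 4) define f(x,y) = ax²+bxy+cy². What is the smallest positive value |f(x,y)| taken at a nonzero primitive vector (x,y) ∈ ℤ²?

translate: b→1 (≡-5 mod 6), so (3,-5,4)→(3,1,2)
flip: (3,1,2)→(2,-1,3)
reduced (well bottom): (2,-1,3) with a≤c, −a<b≤a
well minimum = a = 2

2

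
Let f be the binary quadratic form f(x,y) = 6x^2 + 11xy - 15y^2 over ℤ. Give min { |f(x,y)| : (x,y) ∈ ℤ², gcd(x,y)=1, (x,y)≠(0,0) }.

river: ρ → (-15,19,2)
river: ρ → (2,21,-5)
river: ρ → (-5,19,6)
river: ρ → (6,17,-8)
river: ρ → (-8,15,8)
river: ρ → (8,17,-6)
river: ρ → (-6,19,5)
river: ρ → (5,21,-2)
river: ρ → (-2,19,15)
river: ρ → (15,11,-6)
river: ρ → (-6,13,13)
river: ρ → (13,13,-6)
river: ρ → (-6,11,15)
river: ρ → (15,19,-2)
river: ρ → (-2,21,5)
river: ρ → (5,19,-6)
river: ρ → (-6,17,8)
river: ρ → (8,15,-8)
river: ρ → (-8,17,6)
river: ρ → (6,19,-5)
river: ρ → (-5,21,2)
river: ρ → (2,19,-15)
river: ρ → (-15,11,6)
river: ρ → (6,13,-13)
river: ρ → (-13,13,6)
river: ρ → (6,11,-15)
closes: descent 0, river 26
min |a| on river = 2

2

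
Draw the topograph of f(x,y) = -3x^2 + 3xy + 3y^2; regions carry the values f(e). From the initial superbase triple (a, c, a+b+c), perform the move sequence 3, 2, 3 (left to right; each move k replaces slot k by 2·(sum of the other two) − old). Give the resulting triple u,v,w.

start (-3,3,3) = (f(1,0),f(0,1),f(1,1))
replace slot 3: 2·((-3)+3) − 3 = -3 → (-3,3,-3)
replace slot 2: 2·((-3)+(-3)) − 3 = -15 → (-3,-15,-3)
replace slot 3: 2·((-3)+(-15)) − (-3) = -33 → (-3,-15,-33)

-3,-15,-33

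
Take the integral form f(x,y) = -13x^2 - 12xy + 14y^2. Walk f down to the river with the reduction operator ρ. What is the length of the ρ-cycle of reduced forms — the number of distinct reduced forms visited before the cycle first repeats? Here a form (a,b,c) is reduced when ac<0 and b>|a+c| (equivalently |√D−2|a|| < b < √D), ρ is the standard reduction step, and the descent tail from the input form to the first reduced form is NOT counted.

D = 872, ⌊√D⌋ = 29
descent: ρ → (14,12,-13)  [lands on river]
river: ρ → (-13,14,13)
river: ρ → (13,12,-14)
river: ρ → (-14,16,11)
river: ρ → (11,28,-2)
river: ρ → (-2,28,11)
river: ρ → (11,16,-14)
river: ρ → (-14,12,13)
river: ρ → (13,14,-13)
river: ρ → (-13,12,14)
river: ρ → (14,16,-11)
river: ρ → (-11,28,2)
river: ρ → (2,28,-11)
river: ρ → (-11,16,14)
ρ-cycle length = 14 (tail of 1 descent step not counted)

14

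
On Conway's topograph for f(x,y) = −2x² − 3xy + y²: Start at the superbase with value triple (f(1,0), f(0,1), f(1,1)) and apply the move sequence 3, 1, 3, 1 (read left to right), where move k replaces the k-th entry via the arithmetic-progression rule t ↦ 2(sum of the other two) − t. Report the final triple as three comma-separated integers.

start (-2,1,-4) = (f(1,0),f(0,1),f(1,1))
replace slot 3: 2·((-2)+1) − (-4) = 2 → (-2,1,2)
replace slot 1: 2·(1+2) − (-2) = 8 → (8,1,2)
replace slot 3: 2·(8+1) − 2 = 16 → (8,1,16)
replace slot 1: 2·(1+16) − 8 = 26 → (26,1,16)

26,1,16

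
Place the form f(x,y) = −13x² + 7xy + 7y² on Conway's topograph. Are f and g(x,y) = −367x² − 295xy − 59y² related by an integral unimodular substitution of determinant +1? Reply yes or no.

D₁ = 413, D₂ = 413
river cycle of f (length 4): (7, 7, -13), (-13, 19, 1), (1, 19, -13), (-13, 7, 7)
river cycle of g (length 4): (-13, 19, 1), (1, 19, -13), (-13, 7, 7), (7, 7, -13)
cycles coincide ⇒ equivalent

yes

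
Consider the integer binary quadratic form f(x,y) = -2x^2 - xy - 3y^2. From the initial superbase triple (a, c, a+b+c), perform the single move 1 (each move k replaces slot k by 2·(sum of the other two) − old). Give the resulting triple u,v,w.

start (-2,-3,-6) = (f(1,0),f(0,1),f(1,1))
replace slot 1: 2·((-3)+(-6)) − (-2) = -16 → (-16,-3,-6)

-16,-3,-6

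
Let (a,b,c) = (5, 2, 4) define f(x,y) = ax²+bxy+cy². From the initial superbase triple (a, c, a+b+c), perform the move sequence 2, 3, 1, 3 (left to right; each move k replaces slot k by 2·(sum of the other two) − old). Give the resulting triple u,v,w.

start (5,4,11) = (f(1,0),f(0,1),f(1,1))
replace slot 2: 2·(5+11) − 4 = 28 → (5,28,11)
replace slot 3: 2·(5+28) − 11 = 55 → (5,28,55)
replace slot 1: 2·(28+55) − 5 = 161 → (161,28,55)
replace slot 3: 2·(161+28) − 55 = 323 → (161,28,323)

161,28,323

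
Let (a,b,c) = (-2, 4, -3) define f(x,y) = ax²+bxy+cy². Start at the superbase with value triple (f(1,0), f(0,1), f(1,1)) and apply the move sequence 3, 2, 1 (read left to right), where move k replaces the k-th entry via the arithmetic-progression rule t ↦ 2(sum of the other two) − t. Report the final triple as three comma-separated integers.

start (-2,-3,-1) = (f(1,0),f(0,1),f(1,1))
replace slot 3: 2·((-2)+(-3)) − (-1) = -9 → (-2,-3,-9)
replace slot 2: 2·((-2)+(-9)) − (-3) = -19 → (-2,-19,-9)
replace slot 1: 2·((-19)+(-9)) − (-2) = -54 → (-54,-19,-9)

-54,-19,-9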